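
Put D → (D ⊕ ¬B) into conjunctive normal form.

¬D ∨ B

D → (D ⊕ ¬B)
⇔ ¬D ∨ (D ⊕ ¬B)   [eliminate →]
⇔ ¬D ∨ ((D ∨ ¬B) ∧ ¬(D ∧ ¬B))   [expand ⊕]
⇔ ¬D ∨ ((D ∨ ¬B) ∧ (¬D ∨ ¬¬B))   [De Morgan]
⇔ ¬D ∨ ((D ∨ ¬B) ∧ (¬D ∨ B))   [double negation]
⇔ (¬D ∨ D ∨ ¬B) ∧ (¬D ∨ ¬D ∨ B)   [distribute ∨ over ∧]
⇔ ¬D ∨ B   [simplify]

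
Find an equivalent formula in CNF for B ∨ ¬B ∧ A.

B ∨ ¬B ∧ A
≡ (B ∨ ¬B) ∧ (B ∨ A)   — distribute ∨ over ∧
≡ B ∨ A   — simplify

B ∨ A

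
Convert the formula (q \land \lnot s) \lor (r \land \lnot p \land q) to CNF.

(q \land \lnot s) \lor (r \land \lnot p \land q)
≡ (q \lor r) \land (q \lor \lnot p) \land (q \lor q) \land (\lnot s \lor r) \land (\lnot s \lor \lnot p) \land (\lnot s \lor q)   [distribute \lor over \land]
≡ q \land (\lnot s \lor r) \land (\lnot s \lor \lnot p)   [simplify]

q \land (\lnot s \lor r) \land (\lnot s \lor \lnot p)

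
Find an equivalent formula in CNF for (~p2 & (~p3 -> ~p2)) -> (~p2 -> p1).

(~p2 & (~p3 -> ~p2)) -> (~p2 -> p1)
≡ ~(~p2 & (~p3 -> ~p2)) | (~p2 -> p1)   (eliminate ->)
≡ ~(~p2 & (~~p3 | ~p2)) | (~p2 -> p1)   (eliminate ->)
≡ ~(~p2 & (~~p3 | ~p2)) | ~~p2 | p1   (eliminate ->)
≡ ~~p2 | ~(~~p3 | ~p2) | ~~p2 | p1   (De Morgan)
≡ p2 | ~(~~p3 | ~p2) | ~~p2 | p1   (double negation)
≡ p2 | (~~~p3 & ~~p2) | ~~p2 | p1   (De Morgan)
≡ p2 | (~p3 & ~~p2) | ~~p2 | p1   (double negation)
≡ p2 | (~p3 & p2) | ~~p2 | p1   (double negation)
≡ p2 | (~p3 & p2) | p2 | p1   (double negation)
≡ (p2 | ~p3 | p2 | p1) & (p2 | p2 | p2 | p1)   (distribute | over &)
≡ p2 | p1   (simplify)

p2 | p1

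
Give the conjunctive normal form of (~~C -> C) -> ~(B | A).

(C | ~B) & (C | ~A) & (~C | ~B) & (~C | ~A)

(~~C -> C) -> ~(B | A)
⇔ ~(~~C -> C) | ~(B | A)   [eliminate ->]
⇔ ~(~~~C | C) | ~(B | A)   [eliminate ->]
⇔ (~~~~C & ~C) | ~(B | A)   [De Morgan]
⇔ (~~C & ~C) | ~(B | A)   [double negation]
⇔ (C & ~C) | ~(B | A)   [double negation]
⇔ (C & ~C) | (~B & ~A)   [De Morgan]
⇔ (C | ~B) & (C | ~A) & (~C | ~B) & (~C | ~A)   [distribute | over &]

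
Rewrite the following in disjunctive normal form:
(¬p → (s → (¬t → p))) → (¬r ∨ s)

¬r ∨ s

(¬p → (s → (¬t → p))) → (¬r ∨ s)
≡ ¬(¬p → (s → (¬t → p))) ∨ ¬r ∨ s   [eliminate →]
≡ ¬(¬¬p ∨ (s → (¬t → p))) ∨ ¬r ∨ s   [eliminate →]
≡ ¬(¬¬p ∨ ¬s ∨ (¬t → p)) ∨ ¬r ∨ s   [eliminate →]
≡ ¬(¬¬p ∨ ¬s ∨ ¬¬t ∨ p) ∨ ¬r ∨ s   [eliminate →]
≡ (¬¬¬p ∧ ¬¬s ∧ ¬¬¬t ∧ ¬p) ∨ ¬r ∨ s   [De Morgan]
≡ (¬p ∧ ¬¬s ∧ ¬¬¬t ∧ ¬p) ∨ ¬r ∨ s   [double negation]
≡ (¬p ∧ s ∧ ¬¬¬t ∧ ¬p) ∨ ¬r ∨ s   [double negation]
≡ (¬p ∧ s ∧ ¬t ∧ ¬p) ∨ ¬r ∨ s   [double negation]
≡ ¬r ∨ s   [simplify]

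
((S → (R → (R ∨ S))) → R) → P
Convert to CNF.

¬R ∨ P

((S → (R → (R ∨ S))) → R) → P
= ¬((S → (R → (R ∨ S))) → R) ∨ P   — eliminate →
= ¬(¬(S → (R → (R ∨ S))) ∨ R) ∨ P   — eliminate →
= ¬(¬(¬S ∨ (R → (R ∨ S))) ∨ R) ∨ P   — eliminate →
= ¬(¬(¬S ∨ ¬R ∨ R ∨ S) ∨ R) ∨ P   — eliminate →
= (¬¬(¬S ∨ ¬R ∨ R ∨ S) ∧ ¬R) ∨ P   — De Morgan
= ((¬S ∨ ¬R ∨ R ∨ S) ∧ ¬R) ∨ P   — double negation
= (¬S ∨ ¬R ∨ R ∨ S ∨ P) ∧ (¬R ∨ P)   — distribute ∨ over ∧
= ¬R ∨ P   — simplify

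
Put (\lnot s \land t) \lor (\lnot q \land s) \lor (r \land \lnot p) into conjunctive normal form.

(\lnot s \land t) \lor (\lnot q \land s) \lor (r \land \lnot p)
⇔ (\lnot s \lor \lnot q \lor r) \land (\lnot s \lor \lnot q \lor \lnot p) \land (\lnot s \lor s \lor r) \land (\lnot s \lor s \lor \lnot p) \land (t \lor \lnot q \lor r) \land (t \lor \lnot q \lor \lnot p) \land (t \lor s \lor r) \land (t \lor s \lor \lnot p)   [distribute \lor over \land]
⇔ (\lnot s \lor \lnot q \lor r) \land (\lnot s \lor \lnot q \lor \lnot p) \land (t \lor \lnot q \lor r) \land (t \lor \lnot q \lor \lnot p) \land (t \lor s \lor r) \land (t \lor s \lor \lnot p)   [simplify]

(\lnot s \lor \lnot q \lor r) \land (\lnot s \lor \lnot q \lor \lnot p) \land (t \lor \lnot q \lor r) \land (t \lor \lnot q \lor \lnot p) \land (t \lor s \lor r) \land (t \lor s \lor \lnot p)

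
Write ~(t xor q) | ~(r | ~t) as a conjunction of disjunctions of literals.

~(t xor q) | ~(r | ~t)
= ~((t | q) & ~(t & q)) | ~(r | ~t)   — expand xor
= ~(t | q) | ~~(t & q) | ~(r | ~t)   — De Morgan
= (~t & ~q) | ~~(t & q) | ~(r | ~t)   — De Morgan
= (~t & ~q) | (t & q) | ~(r | ~t)   — double negation
= (~t & ~q) | (t & q) | (~r & ~~t)   — De Morgan
= (~t & ~q) | (t & q) | (~r & t)   — double negation
= (~t | t | ~r) & (~t | t | t) & (~t | q | ~r) & (~t | q | t) & (~q | t | ~r) & (~q | t | t) & (~q | q | ~r) & (~q | q | t)   — distribute | over &
= (~t | q | ~r) & (~q | t)   — simplify

(~t | q | ~r) & (~q | t)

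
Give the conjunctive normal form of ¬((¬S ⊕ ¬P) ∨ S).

¬((¬S ⊕ ¬P) ∨ S)
⇔ ¬(((¬S ∨ ¬P) ∧ ¬(¬S ∧ ¬P)) ∨ S)   (expand ⊕)
⇔ ¬((¬S ∨ ¬P) ∧ ¬(¬S ∧ ¬P)) ∧ ¬S   (De Morgan)
⇔ (¬(¬S ∨ ¬P) ∨ ¬¬(¬S ∧ ¬P)) ∧ ¬S   (De Morgan)
⇔ ((¬¬S ∧ ¬¬P) ∨ ¬¬(¬S ∧ ¬P)) ∧ ¬S   (De Morgan)
⇔ ((S ∧ ¬¬P) ∨ ¬¬(¬S ∧ ¬P)) ∧ ¬S   (double negation)
⇔ ((S ∧ P) ∨ ¬¬(¬S ∧ ¬P)) ∧ ¬S   (double negation)
⇔ ((S ∧ P) ∨ (¬S ∧ ¬P)) ∧ ¬S   (double negation)
⇔ (S ∨ ¬S) ∧ (S ∨ ¬P) ∧ (P ∨ ¬S) ∧ (P ∨ ¬P) ∧ ¬S   (distribute ∨ over ∧)
⇔ (S ∨ ¬P) ∧ ¬S   (simplify)

(S ∨ ¬P) ∧ ¬S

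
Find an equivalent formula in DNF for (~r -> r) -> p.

(~r -> r) -> p
≡ ~(~r -> r) | p   (eliminate ->)
≡ ~(~~r | r) | p   (eliminate ->)
≡ (~~~r & ~r) | p   (De Morgan)
≡ (~r & ~r) | p   (double negation)
≡ ~r | p   (simplify)

~r | p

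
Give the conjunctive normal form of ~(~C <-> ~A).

~(~C <-> ~A)
= ~((~C -> ~A) & (~A -> ~C))   — eliminate <->
= ~((~~C | ~A) & (~A -> ~C))   — eliminate ->
= ~((~~C | ~A) & (~~A | ~C))   — eliminate ->
= ~(~~C | ~A) | ~(~~A | ~C)   — De Morgan
= (~~~C & ~~A) | ~(~~A | ~C)   — De Morgan
= (~C & ~~A) | ~(~~A | ~C)   — double negation
= (~C & A) | ~(~~A | ~C)   — double negation
= (~C & A) | (~~~A & ~~C)   — De Morgan
= (~C & A) | (~A & ~~C)   — double negation
= (~C & A) | (~A & C)   — double negation
= (~C | ~A) & (~C | C) & (A | ~A) & (A | C)   — distribute | over &
= (~C | ~A) & (A | C)   — simplify

(~C | ~A) & (A | C)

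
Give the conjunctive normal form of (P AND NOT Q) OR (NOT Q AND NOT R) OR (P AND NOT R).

(P AND NOT Q) OR (NOT Q AND NOT R) OR (P AND NOT R)
≡ (P OR NOT Q OR P) AND (P OR NOT Q OR NOT R) AND (P OR NOT R OR P) AND (P OR NOT R OR NOT R) AND (NOT Q OR NOT Q OR P) AND (NOT Q OR NOT Q OR NOT R) AND (NOT Q OR NOT R OR P) AND (NOT Q OR NOT R OR NOT R)
≡ (P OR NOT Q) AND (P OR NOT R) AND (NOT Q OR NOT R)

(P OR NOT Q) AND (P OR NOT R) AND (NOT Q OR NOT R)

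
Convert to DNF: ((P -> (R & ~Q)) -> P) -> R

((P -> (R & ~Q)) -> P) -> R
⇔ ~((P -> (R & ~Q)) -> P) | R   (eliminate ->)
⇔ ~(~(P -> (R & ~Q)) | P) | R   (eliminate ->)
⇔ ~(~(~P | (R & ~Q)) | P) | R   (eliminate ->)
⇔ (~~(~P | (R & ~Q)) & ~P) | R   (De Morgan)
⇔ ((~P | (R & ~Q)) & ~P) | R   (double negation)
⇔ (~P & ~P) | (R & ~Q & ~P) | R   (distribute & over |)
⇔ ~P | R   (simplify)

~P | R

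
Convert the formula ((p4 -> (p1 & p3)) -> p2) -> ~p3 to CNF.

(~p4 | p1 | ~p3) & (~p2 | ~p3)

((p4 -> (p1 & p3)) -> p2) -> ~p3
≡ ~((p4 -> (p1 & p3)) -> p2) | ~p3   — eliminate ->
≡ ~(~(p4 -> (p1 & p3)) | p2) | ~p3   — eliminate ->
≡ ~(~(~p4 | (p1 & p3)) | p2) | ~p3   — eliminate ->
≡ (~~(~p4 | (p1 & p3)) & ~p2) | ~p3   — De Morgan
≡ ((~p4 | (p1 & p3)) & ~p2) | ~p3   — double negation
≡ (~p4 | p1 | ~p3) & (~p4 | p3 | ~p3) & (~p2 | ~p3)   — distribute | over &
≡ (~p4 | p1 | ~p3) & (~p2 | ~p3)   — simplify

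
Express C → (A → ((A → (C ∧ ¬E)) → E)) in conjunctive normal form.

¬C ∨ ¬A ∨ E

C → (A → ((A → (C ∧ ¬E)) → E))
≡ ¬C ∨ (A → ((A → (C ∧ ¬E)) → E))   [eliminate →]
≡ ¬C ∨ ¬A ∨ ((A → (C ∧ ¬E)) → E)   [eliminate →]
≡ ¬C ∨ ¬A ∨ ¬(A → (C ∧ ¬E)) ∨ E   [eliminate →]
≡ ¬C ∨ ¬A ∨ ¬(¬A ∨ (C ∧ ¬E)) ∨ E   [eliminate →]
≡ ¬C ∨ ¬A ∨ (¬¬A ∧ ¬(C ∧ ¬E)) ∨ E   [De Morgan]
≡ ¬C ∨ ¬A ∨ (A ∧ ¬(C ∧ ¬E)) ∨ E   [double negation]
≡ ¬C ∨ ¬A ∨ (A ∧ (¬C ∨ ¬¬E)) ∨ E   [De Morgan]
≡ ¬C ∨ ¬A ∨ (A ∧ (¬C ∨ E)) ∨ E   [double negation]
≡ (¬C ∨ ¬A ∨ A ∨ E) ∧ (¬C ∨ ¬A ∨ ¬C ∨ E ∨ E)   [distribute ∨ over ∧]
≡ ¬C ∨ ¬A ∨ E   [simplify]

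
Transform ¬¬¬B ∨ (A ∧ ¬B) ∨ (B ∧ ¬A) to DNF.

¬B ∨ (B ∧ ¬A)

¬¬¬B ∨ (A ∧ ¬B) ∨ (B ∧ ¬A)
≡ ¬B ∨ (A ∧ ¬B) ∨ (B ∧ ¬A)   — double negation
≡ ¬B ∨ (B ∧ ¬A)   — simplify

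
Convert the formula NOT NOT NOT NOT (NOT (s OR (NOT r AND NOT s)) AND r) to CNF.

NOT s AND r

NOT NOT NOT NOT (NOT (s OR (NOT r AND NOT s)) AND r)
= NOT NOT (NOT (s OR (NOT r AND NOT s)) AND r)   — double negation
= NOT (s OR (NOT r AND NOT s)) AND r   — double negation
= NOT s AND NOT (NOT r AND NOT s) AND r   — De Morgan
= NOT s AND (NOT NOT r OR NOT NOT s) AND r   — De Morgan
= NOT s AND (r OR NOT NOT s) AND r   — double negation
= NOT s AND (r OR s) AND r   — double negation
= NOT s AND r   — simplify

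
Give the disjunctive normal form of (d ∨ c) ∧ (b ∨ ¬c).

(d ∧ b) ∨ (d ∧ ¬c) ∨ (c ∧ b)

(d ∨ c) ∧ (b ∨ ¬c)
≡ (d ∧ b) ∨ (d ∧ ¬c) ∨ (c ∧ b) ∨ (c ∧ ¬c)
≡ (d ∧ b) ∨ (d ∧ ¬c) ∨ (c ∧ b)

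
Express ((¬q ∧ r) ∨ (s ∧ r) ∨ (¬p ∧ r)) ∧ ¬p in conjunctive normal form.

((¬q ∧ r) ∨ (s ∧ r) ∨ (¬p ∧ r)) ∧ ¬p
= (¬q ∨ s ∨ ¬p) ∧ (¬q ∨ s ∨ r) ∧ (¬q ∨ r ∨ ¬p) ∧ (¬q ∨ r ∨ r) ∧ (r ∨ s ∨ ¬p) ∧ (r ∨ s ∨ r) ∧ (r ∨ r ∨ ¬p) ∧ (r ∨ r ∨ r) ∧ ¬p
= r ∧ ¬p

r ∧ ¬p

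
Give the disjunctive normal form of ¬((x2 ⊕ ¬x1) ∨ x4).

¬((x2 ⊕ ¬x1) ∨ x4)
≡ ¬((x2 ∧ ¬¬x1) ∨ (¬x2 ∧ ¬x1) ∨ x4)   [expand ⊕]
≡ ¬(x2 ∧ ¬¬x1) ∧ ¬(¬x2 ∧ ¬x1) ∧ ¬x4   [De Morgan]
≡ (¬x2 ∨ ¬¬¬x1) ∧ ¬(¬x2 ∧ ¬x1) ∧ ¬x4   [De Morgan]
≡ (¬x2 ∨ ¬x1) ∧ ¬(¬x2 ∧ ¬x1) ∧ ¬x4   [double negation]
≡ (¬x2 ∨ ¬x1) ∧ (¬¬x2 ∨ ¬¬x1) ∧ ¬x4   [De Morgan]
≡ (¬x2 ∨ ¬x1) ∧ (x2 ∨ ¬¬x1) ∧ ¬x4   [double negation]
≡ (¬x2 ∨ ¬x1) ∧ (x2 ∨ x1) ∧ ¬x4   [double negation]
≡ (¬x2 ∧ x2 ∧ ¬x4) ∨ (¬x2 ∧ x1 ∧ ¬x4) ∨ (¬x1 ∧ x2 ∧ ¬x4) ∨ (¬x1 ∧ x1 ∧ ¬x4)   [distribute ∧ over ∨]
≡ (¬x2 ∧ x1 ∧ ¬x4) ∨ (¬x1 ∧ x2 ∧ ¬x4)   [simplify]

(¬x2 ∧ x1 ∧ ¬x4) ∨ (¬x1 ∧ x2 ∧ ¬x4)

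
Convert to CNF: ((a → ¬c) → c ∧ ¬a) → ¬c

((a → ¬c) → c ∧ ¬a) → ¬c
≡ ¬((a → ¬c) → c ∧ ¬a) ∨ ¬c   [eliminate →]
≡ ¬(¬(a → ¬c) ∨ c ∧ ¬a) ∨ ¬c   [eliminate →]
≡ ¬(¬(¬a ∨ ¬c) ∨ c ∧ ¬a) ∨ ¬c   [eliminate →]
≡ ¬¬(¬a ∨ ¬c) ∧ ¬(c ∧ ¬a) ∨ ¬c   [De Morgan]
≡ (¬a ∨ ¬c) ∧ ¬(c ∧ ¬a) ∨ ¬c   [double negation]
≡ (¬a ∨ ¬c) ∧ (¬c ∨ ¬¬a) ∨ ¬c   [De Morgan]
≡ (¬a ∨ ¬c) ∧ (¬c ∨ a) ∨ ¬c   [double negation]
≡ (¬a ∨ ¬c ∨ ¬c) ∧ (¬c ∨ a ∨ ¬c)   [distribute ∨ over ∧]
≡ (¬a ∨ ¬c) ∧ (¬c ∨ a)   [simplify]

(¬a ∨ ¬c) ∧ (¬c ∨ a)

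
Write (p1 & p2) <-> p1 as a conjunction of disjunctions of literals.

~p1 | p2

(p1 & p2) <-> p1
= ((p1 & p2) -> p1) & (p1 -> (p1 & p2))   — eliminate <->
= (~(p1 & p2) | p1) & (p1 -> (p1 & p2))   — eliminate ->
= (~(p1 & p2) | p1) & (~p1 | (p1 & p2))   — eliminate ->
= (~p1 | ~p2 | p1) & (~p1 | (p1 & p2))   — De Morgan
= (~p1 | ~p2 | p1) & (~p1 | p1) & (~p1 | p2)   — distribute | over &
= ~p1 | p2   — simplify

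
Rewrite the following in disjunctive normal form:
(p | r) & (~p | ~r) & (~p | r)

r & ~p

(p | r) & (~p | ~r) & (~p | r)
≡ (p & ~p & ~p) | (p & ~p & r) | (p & ~r & ~p) | (p & ~r & r) | (r & ~p & ~p) | (r & ~p & r) | (r & ~r & ~p) | (r & ~r & r)   [distribute & over |]
≡ r & ~p   [simplify]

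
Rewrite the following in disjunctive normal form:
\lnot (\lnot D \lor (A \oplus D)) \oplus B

\lnot (\lnot D \lor (A \oplus D)) \oplus B
≡ \lnot (\lnot D \lor (A \oplus D)) \land \lnot B \lor \lnot \lnot (\lnot D \lor (A \oplus D)) \land B   [expand \oplus]
≡ \lnot (\lnot D \lor A \land \lnot D \lor \lnot A \land D) \land \lnot B \lor \lnot \lnot (\lnot D \lor (A \oplus D)) \land B   [expand \oplus]
≡ \lnot (\lnot D \lor A \land \lnot D \lor \lnot A \land D) \land \lnot B \lor \lnot \lnot (\lnot D \lor A \land \lnot D \lor \lnot A \land D) \land B   [expand \oplus]
≡ \lnot \lnot D \land \lnot (A \land \lnot D) \land \lnot (\lnot A \land D) \land \lnot B \lor \lnot \lnot (\lnot D \lor A \land \lnot D \lor \lnot A \land D) \land B   [De Morgan]
≡ D \land \lnot (A \land \lnot D) \land \lnot (\lnot A \land D) \land \lnot B \lor \lnot \lnot (\lnot D \lor A \land \lnot D \lor \lnot A \land D) \land B   [double negation]
≡ D \land (\lnot A \lor \lnot \lnot D) \land \lnot (\lnot A \land D) \land \lnot B \lor \lnot \lnot (\lnot D \lor A \land \lnot D \lor \lnot A \land D) \land B   [De Morgan]
≡ D \land (\lnot A \lor D) \land \lnot (\lnot A \land D) \land \lnot B \lor \lnot \lnot (\lnot D \lor A \land \lnot D \lor \lnot A \land D) \land B   [double negation]
≡ D \land (\lnot A \lor D) \land (\lnot \lnot A \lor \lnot D) \land \lnot B \lor \lnot \lnot (\lnot D \lor A \land \lnot D \lor \lnot A \land D) \land B   [De Morgan]
≡ D \land (\lnot A \lor D) \land (A \lor \lnot D) \land \lnot B \lor \lnot \lnot (\lnot D \lor A \land \lnot D \lor \lnot A \land D) \land B   [double negation]
≡ D \land (\lnot A \lor D) \land (A \lor \lnot D) \land \lnot B \lor (\lnot D \lor A \land \lnot D \lor \lnot A \land D) \land B   [double negation]
≡ D \land \lnot A \land A \land \lnot B \lor D \land \lnot A \land \lnot D \land \lnot B \lor D \land D \land A \land \lnot B \lor D \land D \land \lnot D \land \lnot B \lor \lnot D \land B \lor A \land \lnot D \land B \lor \lnot A \land D \land B   [distribute \land over \lor]
≡ D \land A \land \lnot B \lor \lnot D \land B \lor \lnot A \land D \land B   [simplify]

D \land A \land \lnot B \lor \lnot D \land B \lor \lnot A \land D \land B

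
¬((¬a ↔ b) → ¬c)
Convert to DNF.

(a ∧ ¬b ∧ c) ∨ (b ∧ ¬a ∧ c)

¬((¬a ↔ b) → ¬c)
⇔ ¬(¬(¬a ↔ b) ∨ ¬c)
⇔ ¬(¬((¬a → b) ∧ (b → ¬a)) ∨ ¬c)
⇔ ¬(¬((¬¬a ∨ b) ∧ (b → ¬a)) ∨ ¬c)
⇔ ¬(¬((¬¬a ∨ b) ∧ (¬b ∨ ¬a)) ∨ ¬c)
⇔ ¬¬((¬¬a ∨ b) ∧ (¬b ∨ ¬a)) ∧ ¬¬c
⇔ (¬¬a ∨ b) ∧ (¬b ∨ ¬a) ∧ ¬¬c
⇔ (a ∨ b) ∧ (¬b ∨ ¬a) ∧ ¬¬c
⇔ (a ∨ b) ∧ (¬b ∨ ¬a) ∧ c
⇔ (a ∧ ¬b ∧ c) ∨ (a ∧ ¬a ∧ c) ∨ (b ∧ ¬b ∧ c) ∨ (b ∧ ¬a ∧ c)
⇔ (a ∧ ¬b ∧ c) ∨ (b ∧ ¬a ∧ c)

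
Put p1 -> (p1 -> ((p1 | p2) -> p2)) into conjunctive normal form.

~p1 | p2

p1 -> (p1 -> ((p1 | p2) -> p2))
≡ ~p1 | (p1 -> ((p1 | p2) -> p2))   (eliminate ->)
≡ ~p1 | ~p1 | ((p1 | p2) -> p2)   (eliminate ->)
≡ ~p1 | ~p1 | ~(p1 | p2) | p2   (eliminate ->)
≡ ~p1 | ~p1 | (~p1 & ~p2) | p2   (De Morgan)
≡ (~p1 | ~p1 | ~p1 | p2) & (~p1 | ~p1 | ~p2 | p2)   (distribute | over &)
≡ ~p1 | p2   (simplify)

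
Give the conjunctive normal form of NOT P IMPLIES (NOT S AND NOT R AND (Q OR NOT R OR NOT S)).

NOT P IMPLIES (NOT S AND NOT R AND (Q OR NOT R OR NOT S))
≡ NOT NOT P OR (NOT S AND NOT R AND (Q OR NOT R OR NOT S))   — eliminate IMPLIES
≡ P OR (NOT S AND NOT R AND (Q OR NOT R OR NOT S))   — double negation
≡ (P OR NOT S) AND (P OR NOT R) AND (P OR Q OR NOT R OR NOT S)   — distribute OR over AND
≡ (P OR NOT S) AND (P OR NOT R)   — simplify

(P OR NOT S) AND (P OR NOT R)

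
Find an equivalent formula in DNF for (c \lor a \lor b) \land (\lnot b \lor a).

(c \lor a \lor b) \land (\lnot b \lor a)
⇔ (c \land \lnot b) \lor (c \land a) \lor (a \land \lnot b) \lor (a \land a) \lor (b \land \lnot b) \lor (b \land a)   [distribute \land over \lor]
⇔ (c \land \lnot b) \lor a   [simplify]

(c \land \lnot b) \lor a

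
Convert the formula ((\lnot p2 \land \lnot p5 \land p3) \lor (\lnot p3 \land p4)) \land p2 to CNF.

(\lnot p2 \lor \lnot p3) \land (\lnot p2 \lor p4) \land (\lnot p5 \lor \lnot p3) \land (\lnot p5 \lor p4) \land (p3 \lor p4) \land p2

((\lnot p2 \land \lnot p5 \land p3) \lor (\lnot p3 \land p4)) \land p2
= (\lnot p2 \lor \lnot p3) \land (\lnot p2 \lor p4) \land (\lnot p5 \lor \lnot p3) \land (\lnot p5 \lor p4) \land (p3 \lor \lnot p3) \land (p3 \lor p4) \land p2   [distribute \lor over \land]
= (\lnot p2 \lor \lnot p3) \land (\lnot p2 \lor p4) \land (\lnot p5 \lor \lnot p3) \land (\lnot p5 \lor p4) \land (p3 \lor p4) \land p2   [simplify]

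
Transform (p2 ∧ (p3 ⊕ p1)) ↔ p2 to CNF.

(¬p2 ∨ p3 ∨ p1) ∧ (¬p2 ∨ ¬p3 ∨ ¬p1)

(p2 ∧ (p3 ⊕ p1)) ↔ p2
≡ ((p2 ∧ (p3 ⊕ p1)) → p2) ∧ (p2 → (p2 ∧ (p3 ⊕ p1)))   [eliminate ↔]
≡ (¬(p2 ∧ (p3 ⊕ p1)) ∨ p2) ∧ (p2 → (p2 ∧ (p3 ⊕ p1)))   [eliminate →]
≡ (¬(p2 ∧ (p3 ∨ p1) ∧ ¬(p3 ∧ p1)) ∨ p2) ∧ (p2 → (p2 ∧ (p3 ⊕ p1)))   [expand ⊕]
≡ (¬(p2 ∧ (p3 ∨ p1) ∧ ¬(p3 ∧ p1)) ∨ p2) ∧ (¬p2 ∨ (p2 ∧ (p3 ⊕ p1)))   [eliminate →]
≡ (¬(p2 ∧ (p3 ∨ p1) ∧ ¬(p3 ∧ p1)) ∨ p2) ∧ (¬p2 ∨ (p2 ∧ (p3 ∨ p1) ∧ ¬(p3 ∧ p1)))   [expand ⊕]
≡ (¬p2 ∨ ¬(p3 ∨ p1) ∨ ¬¬(p3 ∧ p1) ∨ p2) ∧ (¬p2 ∨ (p2 ∧ (p3 ∨ p1) ∧ ¬(p3 ∧ p1)))   [De Morgan]
≡ (¬p2 ∨ (¬p3 ∧ ¬p1) ∨ ¬¬(p3 ∧ p1) ∨ p2) ∧ (¬p2 ∨ (p2 ∧ (p3 ∨ p1) ∧ ¬(p3 ∧ p1)))   [De Morgan]
≡ (¬p2 ∨ (¬p3 ∧ ¬p1) ∨ (p3 ∧ p1) ∨ p2) ∧ (¬p2 ∨ (p2 ∧ (p3 ∨ p1) ∧ ¬(p3 ∧ p1)))   [double negation]
≡ (¬p2 ∨ (¬p3 ∧ ¬p1) ∨ (p3 ∧ p1) ∨ p2) ∧ (¬p2 ∨ (p2 ∧ (p3 ∨ p1) ∧ (¬p3 ∨ ¬p1)))   [De Morgan]
≡ (¬p2 ∨ ¬p3 ∨ p3 ∨ p2) ∧ (¬p2 ∨ ¬p3 ∨ p1 ∨ p2) ∧ (¬p2 ∨ ¬p1 ∨ p3 ∨ p2) ∧ (¬p2 ∨ ¬p1 ∨ p1 ∨ p2) ∧ (¬p2 ∨ p2) ∧ (¬p2 ∨ p3 ∨ p1) ∧ (¬p2 ∨ ¬p3 ∨ ¬p1)   [distribute ∨ over ∧]
≡ (¬p2 ∨ p3 ∨ p1) ∧ (¬p2 ∨ ¬p3 ∨ ¬p1)   [simplify]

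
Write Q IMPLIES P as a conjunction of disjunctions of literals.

Q IMPLIES P
⇔ NOT Q OR P   (eliminate IMPLIES)

NOT Q OR P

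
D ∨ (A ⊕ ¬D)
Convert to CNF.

D ∨ ¬A

D ∨ (A ⊕ ¬D)
= D ∨ ((A ∨ ¬D) ∧ ¬(A ∧ ¬D))   (expand ⊕)
= D ∨ ((A ∨ ¬D) ∧ (¬A ∨ ¬¬D))   (De Morgan)
= D ∨ ((A ∨ ¬D) ∧ (¬A ∨ D))   (double negation)
= (D ∨ A ∨ ¬D) ∧ (D ∨ ¬A ∨ D)   (distribute ∨ over ∧)
= D ∨ ¬A   (simplify)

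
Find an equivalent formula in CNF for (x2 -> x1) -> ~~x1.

x2 | x1

(x2 -> x1) -> ~~x1
⇔ ~(x2 -> x1) | ~~x1   [eliminate ->]
⇔ ~(~x2 | x1) | ~~x1   [eliminate ->]
⇔ (~~x2 & ~x1) | ~~x1   [De Morgan]
⇔ (x2 & ~x1) | ~~x1   [double negation]
⇔ (x2 & ~x1) | x1   [double negation]
⇔ (x2 | x1) & (~x1 | x1)   [distribute | over &]
⇔ x2 | x1   [simplify]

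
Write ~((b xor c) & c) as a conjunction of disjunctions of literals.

~((b xor c) & c)
= ~((b | c) & ~(b & c) & c)   [expand xor]
= ~(b | c) | ~~(b & c) | ~c   [De Morgan]
= (~b & ~c) | ~~(b & c) | ~c   [De Morgan]
= (~b & ~c) | (b & c) | ~c   [double negation]
= (~b | b | ~c) & (~b | c | ~c) & (~c | b | ~c) & (~c | c | ~c)   [distribute | over &]
= ~c | b   [simplify]

~c | b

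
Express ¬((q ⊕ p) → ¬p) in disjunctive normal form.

¬q ∧ p

¬((q ⊕ p) → ¬p)
≡ ¬(¬(q ⊕ p) ∨ ¬p)
≡ ¬(¬((q ∧ ¬p) ∨ (¬q ∧ p)) ∨ ¬p)
≡ ¬¬((q ∧ ¬p) ∨ (¬q ∧ p)) ∧ ¬¬p
≡ ((q ∧ ¬p) ∨ (¬q ∧ p)) ∧ ¬¬p
≡ ((q ∧ ¬p) ∨ (¬q ∧ p)) ∧ p
≡ (q ∧ ¬p ∧ p) ∨ (¬q ∧ p ∧ p)
≡ ¬q ∧ p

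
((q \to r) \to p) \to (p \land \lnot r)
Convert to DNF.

((q \to r) \to p) \to (p \land \lnot r)
⇔ \lnot ((q \to r) \to p) \lor (p \land \lnot r)   (eliminate \to)
⇔ \lnot (\lnot (q \to r) \lor p) \lor (p \land \lnot r)   (eliminate \to)
⇔ \lnot (\lnot (\lnot q \lor r) \lor p) \lor (p \land \lnot r)   (eliminate \to)
⇔ (\lnot \lnot (\lnot q \lor r) \land \lnot p) \lor (p \land \lnot r)   (De Morgan)
⇔ ((\lnot q \lor r) \land \lnot p) \lor (p \land \lnot r)   (double negation)
⇔ (\lnot q \land \lnot p) \lor (r \land \lnot p) \lor (p \land \lnot r)   (distribute \land over \lor)

(\lnot q \land \lnot p) \lor (r \land \lnot p) \lor (p \land \lnot r)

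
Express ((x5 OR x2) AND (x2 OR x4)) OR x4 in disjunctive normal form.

x2 OR x4

((x5 OR x2) AND (x2 OR x4)) OR x4
≡ (x5 AND x2) OR (x5 AND x4) OR (x2 AND x2) OR (x2 AND x4) OR x4   [distribute AND over OR]
≡ x2 OR x4   [simplify]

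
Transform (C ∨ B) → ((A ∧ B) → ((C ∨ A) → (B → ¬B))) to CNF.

¬B ∨ ¬A

(C ∨ B) → ((A ∧ B) → ((C ∨ A) → (B → ¬B)))
⇔ ¬(C ∨ B) ∨ ((A ∧ B) → ((C ∨ A) → (B → ¬B)))   — eliminate →
⇔ ¬(C ∨ B) ∨ ¬(A ∧ B) ∨ ((C ∨ A) → (B → ¬B))   — eliminate →
⇔ ¬(C ∨ B) ∨ ¬(A ∧ B) ∨ ¬(C ∨ A) ∨ (B → ¬B)   — eliminate →
⇔ ¬(C ∨ B) ∨ ¬(A ∧ B) ∨ ¬(C ∨ A) ∨ ¬B ∨ ¬B   — eliminate →
⇔ (¬C ∧ ¬B) ∨ ¬(A ∧ B) ∨ ¬(C ∨ A) ∨ ¬B ∨ ¬B   — De Morgan
⇔ (¬C ∧ ¬B) ∨ ¬A ∨ ¬B ∨ ¬(C ∨ A) ∨ ¬B ∨ ¬B   — De Morgan
⇔ (¬C ∧ ¬B) ∨ ¬A ∨ ¬B ∨ (¬C ∧ ¬A) ∨ ¬B ∨ ¬B   — De Morgan
⇔ (¬C ∨ ¬A ∨ ¬B ∨ ¬C ∨ ¬B ∨ ¬B) ∧ (¬C ∨ ¬A ∨ ¬B ∨ ¬A ∨ ¬B ∨ ¬B) ∧ (¬B ∨ ¬A ∨ ¬B ∨ ¬C ∨ ¬B ∨ ¬B) ∧ (¬B ∨ ¬A ∨ ¬B ∨ ¬A ∨ ¬B ∨ ¬B)   — distribute ∨ over ∧
⇔ ¬B ∨ ¬A   — simplify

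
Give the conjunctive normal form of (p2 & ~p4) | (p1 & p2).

p2 & (~p4 | p1)

(p2 & ~p4) | (p1 & p2)
≡ (p2 | p1) & (p2 | p2) & (~p4 | p1) & (~p4 | p2)   [distribute | over &]
≡ p2 & (~p4 | p1)   [simplify]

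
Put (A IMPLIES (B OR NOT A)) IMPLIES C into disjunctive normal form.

(A IMPLIES (B OR NOT A)) IMPLIES C
= NOT (A IMPLIES (B OR NOT A)) OR C   [eliminate IMPLIES]
= NOT (NOT A OR B OR NOT A) OR C   [eliminate IMPLIES]
= (NOT NOT A AND NOT B AND NOT NOT A) OR C   [De Morgan]
= (A AND NOT B AND NOT NOT A) OR C   [double negation]
= (A AND NOT B AND A) OR C   [double negation]
= (A AND NOT B) OR C   [simplify]

(A AND NOT B) OR C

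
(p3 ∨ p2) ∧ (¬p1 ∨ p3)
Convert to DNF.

(p3 ∨ p2) ∧ (¬p1 ∨ p3)
⇔ p3 ∧ ¬p1 ∨ p3 ∧ p3 ∨ p2 ∧ ¬p1 ∨ p2 ∧ p3   [distribute ∧ over ∨]
⇔ p3 ∨ p2 ∧ ¬p1   [simplify]

p3 ∨ p2 ∧ ¬p1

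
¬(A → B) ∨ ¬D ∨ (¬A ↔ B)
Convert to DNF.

¬(A → B) ∨ ¬D ∨ (¬A ↔ B)
⇔ ¬(¬A ∨ B) ∨ ¬D ∨ (¬A ↔ B)
⇔ ¬(¬A ∨ B) ∨ ¬D ∨ ((¬A → B) ∧ (B → ¬A))
⇔ ¬(¬A ∨ B) ∨ ¬D ∨ ((¬¬A ∨ B) ∧ (B → ¬A))
⇔ ¬(¬A ∨ B) ∨ ¬D ∨ ((¬¬A ∨ B) ∧ (¬B ∨ ¬A))
⇔ (¬¬A ∧ ¬B) ∨ ¬D ∨ ((¬¬A ∨ B) ∧ (¬B ∨ ¬A))
⇔ (A ∧ ¬B) ∨ ¬D ∨ ((¬¬A ∨ B) ∧ (¬B ∨ ¬A))
⇔ (A ∧ ¬B) ∨ ¬D ∨ ((A ∨ B) ∧ (¬B ∨ ¬A))
⇔ (A ∧ ¬B) ∨ ¬D ∨ (A ∧ ¬B) ∨ (A ∧ ¬A) ∨ (B ∧ ¬B) ∨ (B ∧ ¬A)
⇔ (A ∧ ¬B) ∨ ¬D ∨ (B ∧ ¬A)

(A ∧ ¬B) ∨ ¬D ∨ (B ∧ ¬A)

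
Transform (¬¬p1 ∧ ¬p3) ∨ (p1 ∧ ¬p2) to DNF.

(¬¬p1 ∧ ¬p3) ∨ (p1 ∧ ¬p2)
≡ (p1 ∧ ¬p3) ∨ (p1 ∧ ¬p2)

(p1 ∧ ¬p3) ∨ (p1 ∧ ¬p2)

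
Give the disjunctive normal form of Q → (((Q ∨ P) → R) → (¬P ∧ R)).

¬Q ∨ (Q ∧ ¬R) ∨ (P ∧ ¬R) ∨ (¬P ∧ R)

Q → (((Q ∨ P) → R) → (¬P ∧ R))
⇔ ¬Q ∨ (((Q ∨ P) → R) → (¬P ∧ R))   (eliminate →)
⇔ ¬Q ∨ ¬((Q ∨ P) → R) ∨ (¬P ∧ R)   (eliminate →)
⇔ ¬Q ∨ ¬(¬(Q ∨ P) ∨ R) ∨ (¬P ∧ R)   (eliminate →)
⇔ ¬Q ∨ (¬¬(Q ∨ P) ∧ ¬R) ∨ (¬P ∧ R)   (De Morgan)
⇔ ¬Q ∨ ((Q ∨ P) ∧ ¬R) ∨ (¬P ∧ R)   (double negation)
⇔ ¬Q ∨ (Q ∧ ¬R) ∨ (P ∧ ¬R) ∨ (¬P ∧ R)   (distribute ∧ over ∨)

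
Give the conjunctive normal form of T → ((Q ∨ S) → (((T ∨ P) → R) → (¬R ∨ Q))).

T → ((Q ∨ S) → (((T ∨ P) → R) → (¬R ∨ Q)))
≡ ¬T ∨ ((Q ∨ S) → (((T ∨ P) → R) → (¬R ∨ Q)))   [eliminate →]
≡ ¬T ∨ ¬(Q ∨ S) ∨ (((T ∨ P) → R) → (¬R ∨ Q))   [eliminate →]
≡ ¬T ∨ ¬(Q ∨ S) ∨ ¬((T ∨ P) → R) ∨ ¬R ∨ Q   [eliminate →]
≡ ¬T ∨ ¬(Q ∨ S) ∨ ¬(¬(T ∨ P) ∨ R) ∨ ¬R ∨ Q   [eliminate →]
≡ ¬T ∨ (¬Q ∧ ¬S) ∨ ¬(¬(T ∨ P) ∨ R) ∨ ¬R ∨ Q   [De Morgan]
≡ ¬T ∨ (¬Q ∧ ¬S) ∨ (¬¬(T ∨ P) ∧ ¬R) ∨ ¬R ∨ Q   [De Morgan]
≡ ¬T ∨ (¬Q ∧ ¬S) ∨ ((T ∨ P) ∧ ¬R) ∨ ¬R ∨ Q   [double negation]
≡ (¬T ∨ ¬Q ∨ T ∨ P ∨ ¬R ∨ Q) ∧ (¬T ∨ ¬Q ∨ ¬R ∨ ¬R ∨ Q) ∧ (¬T ∨ ¬S ∨ T ∨ P ∨ ¬R ∨ Q) ∧ (¬T ∨ ¬S ∨ ¬R ∨ ¬R ∨ Q)   [distribute ∨ over ∧]
≡ ¬T ∨ ¬S ∨ ¬R ∨ Q   [simplify]

¬T ∨ ¬S ∨ ¬R ∨ Q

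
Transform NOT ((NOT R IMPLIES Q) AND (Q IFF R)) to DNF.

(NOT R AND NOT Q) OR (Q AND NOT R) OR (R AND NOT Q)

NOT ((NOT R IMPLIES Q) AND (Q IFF R))
= NOT ((NOT NOT R OR Q) AND (Q IFF R))   — eliminate IMPLIES
= NOT ((NOT NOT R OR Q) AND (Q IMPLIES R) AND (R IMPLIES Q))   — eliminate IFF
= NOT ((NOT NOT R OR Q) AND (NOT Q OR R) AND (R IMPLIES Q))   — eliminate IMPLIES
= NOT ((NOT NOT R OR Q) AND (NOT Q OR R) AND (NOT R OR Q))   — eliminate IMPLIES
= NOT (NOT NOT R OR Q) OR NOT (NOT Q OR R) OR NOT (NOT R OR Q)   — De Morgan
= (NOT NOT NOT R AND NOT Q) OR NOT (NOT Q OR R) OR NOT (NOT R OR Q)   — De Morgan
= (NOT R AND NOT Q) OR NOT (NOT Q OR R) OR NOT (NOT R OR Q)   — double negation
= (NOT R AND NOT Q) OR (NOT NOT Q AND NOT R) OR NOT (NOT R OR Q)   — De Morgan
= (NOT R AND NOT Q) OR (Q AND NOT R) OR NOT (NOT R OR Q)   — double negation
= (NOT R AND NOT Q) OR (Q AND NOT R) OR (NOT NOT R AND NOT Q)   — De Morgan
= (NOT R AND NOT Q) OR (Q AND NOT R) OR (R AND NOT Q)   — double negation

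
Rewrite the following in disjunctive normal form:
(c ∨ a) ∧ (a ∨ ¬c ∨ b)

(c ∧ b) ∨ a

(c ∨ a) ∧ (a ∨ ¬c ∨ b)
⇔ (c ∧ a) ∨ (c ∧ ¬c) ∨ (c ∧ b) ∨ (a ∧ a) ∨ (a ∧ ¬c) ∨ (a ∧ b)
⇔ (c ∧ b) ∨ a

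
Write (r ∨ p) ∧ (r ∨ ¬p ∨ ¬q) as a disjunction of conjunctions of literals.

(r ∨ p) ∧ (r ∨ ¬p ∨ ¬q)
≡ (r ∧ r) ∨ (r ∧ ¬p) ∨ (r ∧ ¬q) ∨ (p ∧ r) ∨ (p ∧ ¬p) ∨ (p ∧ ¬q)   (distribute ∧ over ∨)
≡ r ∨ (p ∧ ¬q)   (simplify)

r ∨ (p ∧ ¬q)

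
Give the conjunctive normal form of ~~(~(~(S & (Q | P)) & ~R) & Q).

~~(~(~(S & (Q | P)) & ~R) & Q)
⇔ ~(~(S & (Q | P)) & ~R) & Q   — double negation
⇔ (~~(S & (Q | P)) | ~~R) & Q   — De Morgan
⇔ ((S & (Q | P)) | ~~R) & Q   — double negation
⇔ ((S & (Q | P)) | R) & Q   — double negation
⇔ (S | R) & (Q | P | R) & Q   — distribute | over &
⇔ (S | R) & Q   — simplify

(S | R) & Q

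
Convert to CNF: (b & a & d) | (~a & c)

(b & a & d) | (~a & c)
≡ (b | ~a) & (b | c) & (a | ~a) & (a | c) & (d | ~a) & (d | c)   [distribute | over &]
≡ (b | ~a) & (b | c) & (a | c) & (d | ~a) & (d | c)   [simplify]

(b | ~a) & (b | c) & (a | c) & (d | ~a) & (d | c)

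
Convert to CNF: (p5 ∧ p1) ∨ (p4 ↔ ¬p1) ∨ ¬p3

(p5 ∨ ¬p4 ∨ ¬p1 ∨ ¬p3) ∧ (p1 ∨ p4 ∨ ¬p3)

(p5 ∧ p1) ∨ (p4 ↔ ¬p1) ∨ ¬p3
= (p5 ∧ p1) ∨ ((p4 → ¬p1) ∧ (¬p1 → p4)) ∨ ¬p3   [eliminate ↔]
= (p5 ∧ p1) ∨ ((¬p4 ∨ ¬p1) ∧ (¬p1 → p4)) ∨ ¬p3   [eliminate →]
= (p5 ∧ p1) ∨ ((¬p4 ∨ ¬p1) ∧ (¬¬p1 ∨ p4)) ∨ ¬p3   [eliminate →]
= (p5 ∧ p1) ∨ ((¬p4 ∨ ¬p1) ∧ (p1 ∨ p4)) ∨ ¬p3   [double negation]
= (p5 ∨ ¬p4 ∨ ¬p1 ∨ ¬p3) ∧ (p5 ∨ p1 ∨ p4 ∨ ¬p3) ∧ (p1 ∨ ¬p4 ∨ ¬p1 ∨ ¬p3) ∧ (p1 ∨ p1 ∨ p4 ∨ ¬p3)   [distribute ∨ over ∧]
= (p5 ∨ ¬p4 ∨ ¬p1 ∨ ¬p3) ∧ (p1 ∨ p4 ∨ ¬p3)   [simplify]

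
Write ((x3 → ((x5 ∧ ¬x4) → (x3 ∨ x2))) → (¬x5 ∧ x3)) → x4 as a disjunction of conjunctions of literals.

((x3 → ((x5 ∧ ¬x4) → (x3 ∨ x2))) → (¬x5 ∧ x3)) → x4
⇔ ¬((x3 → ((x5 ∧ ¬x4) → (x3 ∨ x2))) → (¬x5 ∧ x3)) ∨ x4
⇔ ¬(¬(x3 → ((x5 ∧ ¬x4) → (x3 ∨ x2))) ∨ (¬x5 ∧ x3)) ∨ x4
⇔ ¬(¬(¬x3 ∨ ((x5 ∧ ¬x4) → (x3 ∨ x2))) ∨ (¬x5 ∧ x3)) ∨ x4
⇔ ¬(¬(¬x3 ∨ ¬(x5 ∧ ¬x4) ∨ x3 ∨ x2) ∨ (¬x5 ∧ x3)) ∨ x4
⇔ (¬¬(¬x3 ∨ ¬(x5 ∧ ¬x4) ∨ x3 ∨ x2) ∧ ¬(¬x5 ∧ x3)) ∨ x4
⇔ ((¬x3 ∨ ¬(x5 ∧ ¬x4) ∨ x3 ∨ x2) ∧ ¬(¬x5 ∧ x3)) ∨ x4
⇔ ((¬x3 ∨ ¬x5 ∨ ¬¬x4 ∨ x3 ∨ x2) ∧ ¬(¬x5 ∧ x3)) ∨ x4
⇔ ((¬x3 ∨ ¬x5 ∨ x4 ∨ x3 ∨ x2) ∧ ¬(¬x5 ∧ x3)) ∨ x4
⇔ ((¬x3 ∨ ¬x5 ∨ x4 ∨ x3 ∨ x2) ∧ (¬¬x5 ∨ ¬x3)) ∨ x4
⇔ ((¬x3 ∨ ¬x5 ∨ x4 ∨ x3 ∨ x2) ∧ (x5 ∨ ¬x3)) ∨ x4
⇔ (¬x3 ∧ x5) ∨ (¬x3 ∧ ¬x3) ∨ (¬x5 ∧ x5) ∨ (¬x5 ∧ ¬x3) ∨ (x4 ∧ x5) ∨ (x4 ∧ ¬x3) ∨ (x3 ∧ x5) ∨ (x3 ∧ ¬x3) ∨ (x2 ∧ x5) ∨ (x2 ∧ ¬x3) ∨ x4
⇔ ¬x3 ∨ (x3 ∧ x5) ∨ (x2 ∧ x5) ∨ x4

¬x3 ∨ (x3 ∧ x5) ∨ (x2 ∧ x5) ∨ x4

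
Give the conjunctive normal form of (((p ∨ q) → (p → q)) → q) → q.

(((p ∨ q) → (p → q)) → q) → q
= ¬(((p ∨ q) → (p → q)) → q) ∨ q
= ¬(¬((p ∨ q) → (p → q)) ∨ q) ∨ q
= ¬(¬(¬(p ∨ q) ∨ (p → q)) ∨ q) ∨ q
= ¬(¬(¬(p ∨ q) ∨ ¬p ∨ q) ∨ q) ∨ q
= (¬¬(¬(p ∨ q) ∨ ¬p ∨ q) ∧ ¬q) ∨ q
= ((¬(p ∨ q) ∨ ¬p ∨ q) ∧ ¬q) ∨ q
= (((¬p ∧ ¬q) ∨ ¬p ∨ q) ∧ ¬q) ∨ q
= (¬p ∨ ¬p ∨ q ∨ q) ∧ (¬q ∨ ¬p ∨ q ∨ q) ∧ (¬q ∨ q)
= ¬p ∨ q

¬p ∨ q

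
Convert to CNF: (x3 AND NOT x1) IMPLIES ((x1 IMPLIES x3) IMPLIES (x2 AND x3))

(x3 AND NOT x1) IMPLIES ((x1 IMPLIES x3) IMPLIES (x2 AND x3))
≡ NOT (x3 AND NOT x1) OR ((x1 IMPLIES x3) IMPLIES (x2 AND x3))   — eliminate IMPLIES
≡ NOT (x3 AND NOT x1) OR NOT (x1 IMPLIES x3) OR (x2 AND x3)   — eliminate IMPLIES
≡ NOT (x3 AND NOT x1) OR NOT (NOT x1 OR x3) OR (x2 AND x3)   — eliminate IMPLIES
≡ NOT x3 OR NOT NOT x1 OR NOT (NOT x1 OR x3) OR (x2 AND x3)   — De Morgan
≡ NOT x3 OR x1 OR NOT (NOT x1 OR x3) OR (x2 AND x3)   — double negation
≡ NOT x3 OR x1 OR (NOT NOT x1 AND NOT x3) OR (x2 AND x3)   — De Morgan
≡ NOT x3 OR x1 OR (x1 AND NOT x3) OR (x2 AND x3)   — double negation
≡ (NOT x3 OR x1 OR x1 OR x2) AND (NOT x3 OR x1 OR x1 OR x3) AND (NOT x3 OR x1 OR NOT x3 OR x2) AND (NOT x3 OR x1 OR NOT x3 OR x3)   — distribute OR over AND
≡ NOT x3 OR x1 OR x2   — simplify

NOT x3 OR x1 OR x2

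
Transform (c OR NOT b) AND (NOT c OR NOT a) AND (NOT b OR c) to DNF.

(c OR NOT b) AND (NOT c OR NOT a) AND (NOT b OR c)
= (c AND NOT c AND NOT b) OR (c AND NOT c AND c) OR (c AND NOT a AND NOT b) OR (c AND NOT a AND c) OR (NOT b AND NOT c AND NOT b) OR (NOT b AND NOT c AND c) OR (NOT b AND NOT a AND NOT b) OR (NOT b AND NOT a AND c)   (distribute AND over OR)
= (c AND NOT a) OR (NOT b AND NOT c) OR (NOT b AND NOT a)   (simplify)

(c AND NOT a) OR (NOT b AND NOT c) OR (NOT b AND NOT a)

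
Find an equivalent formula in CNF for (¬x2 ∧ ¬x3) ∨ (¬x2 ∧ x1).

(¬x2 ∧ ¬x3) ∨ (¬x2 ∧ x1)
= (¬x2 ∨ ¬x2) ∧ (¬x2 ∨ x1) ∧ (¬x3 ∨ ¬x2) ∧ (¬x3 ∨ x1)   — distribute ∨ over ∧
= ¬x2 ∧ (¬x3 ∨ x1)   — simplify

¬x2 ∧ (¬x3 ∨ x1)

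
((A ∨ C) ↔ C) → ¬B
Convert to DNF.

((A ∨ C) ↔ C) → ¬B
≡ ¬((A ∨ C) ↔ C) ∨ ¬B   [eliminate →]
≡ ¬(((A ∨ C) → C) ∧ (C → (A ∨ C))) ∨ ¬B   [eliminate ↔]
≡ ¬((¬(A ∨ C) ∨ C) ∧ (C → (A ∨ C))) ∨ ¬B   [eliminate →]
≡ ¬((¬(A ∨ C) ∨ C) ∧ (¬C ∨ A ∨ C)) ∨ ¬B   [eliminate →]
≡ ¬(¬(A ∨ C) ∨ C) ∨ ¬(¬C ∨ A ∨ C) ∨ ¬B   [De Morgan]
≡ (¬¬(A ∨ C) ∧ ¬C) ∨ ¬(¬C ∨ A ∨ C) ∨ ¬B   [De Morgan]
≡ ((A ∨ C) ∧ ¬C) ∨ ¬(¬C ∨ A ∨ C) ∨ ¬B   [double negation]
≡ ((A ∨ C) ∧ ¬C) ∨ (¬¬C ∧ ¬A ∧ ¬C) ∨ ¬B   [De Morgan]
≡ ((A ∨ C) ∧ ¬C) ∨ (C ∧ ¬A ∧ ¬C) ∨ ¬B   [double negation]
≡ (A ∧ ¬C) ∨ (C ∧ ¬C) ∨ (C ∧ ¬A ∧ ¬C) ∨ ¬B   [distribute ∧ over ∨]
≡ (A ∧ ¬C) ∨ ¬B   [simplify]

(A ∧ ¬C) ∨ ¬B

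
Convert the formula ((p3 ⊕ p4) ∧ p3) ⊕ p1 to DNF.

(p3 ∧ ¬p4 ∧ ¬p1) ∨ (p4 ∧ p3 ∧ p1) ∨ (¬p3 ∧ p1)

((p3 ⊕ p4) ∧ p3) ⊕ p1
= ((p3 ⊕ p4) ∧ p3 ∧ ¬p1) ∨ (¬((p3 ⊕ p4) ∧ p3) ∧ p1)
= (((p3 ∧ ¬p4) ∨ (¬p3 ∧ p4)) ∧ p3 ∧ ¬p1) ∨ (¬((p3 ⊕ p4) ∧ p3) ∧ p1)
= (((p3 ∧ ¬p4) ∨ (¬p3 ∧ p4)) ∧ p3 ∧ ¬p1) ∨ (¬(((p3 ∧ ¬p4) ∨ (¬p3 ∧ p4)) ∧ p3) ∧ p1)
= (((p3 ∧ ¬p4) ∨ (¬p3 ∧ p4)) ∧ p3 ∧ ¬p1) ∨ ((¬((p3 ∧ ¬p4) ∨ (¬p3 ∧ p4)) ∨ ¬p3) ∧ p1)
= (((p3 ∧ ¬p4) ∨ (¬p3 ∧ p4)) ∧ p3 ∧ ¬p1) ∨ (((¬(p3 ∧ ¬p4) ∧ ¬(¬p3 ∧ p4)) ∨ ¬p3) ∧ p1)
= (((p3 ∧ ¬p4) ∨ (¬p3 ∧ p4)) ∧ p3 ∧ ¬p1) ∨ ((((¬p3 ∨ ¬¬p4) ∧ ¬(¬p3 ∧ p4)) ∨ ¬p3) ∧ p1)
= (((p3 ∧ ¬p4) ∨ (¬p3 ∧ p4)) ∧ p3 ∧ ¬p1) ∨ ((((¬p3 ∨ p4) ∧ ¬(¬p3 ∧ p4)) ∨ ¬p3) ∧ p1)
= (((p3 ∧ ¬p4) ∨ (¬p3 ∧ p4)) ∧ p3 ∧ ¬p1) ∨ ((((¬p3 ∨ p4) ∧ (¬¬p3 ∨ ¬p4)) ∨ ¬p3) ∧ p1)
= (((p3 ∧ ¬p4) ∨ (¬p3 ∧ p4)) ∧ p3 ∧ ¬p1) ∨ ((((¬p3 ∨ p4) ∧ (p3 ∨ ¬p4)) ∨ ¬p3) ∧ p1)
= (p3 ∧ ¬p4 ∧ p3 ∧ ¬p1) ∨ (¬p3 ∧ p4 ∧ p3 ∧ ¬p1) ∨ (¬p3 ∧ p3 ∧ p1) ∨ (¬p3 ∧ ¬p4 ∧ p1) ∨ (p4 ∧ p3 ∧ p1) ∨ (p4 ∧ ¬p4 ∧ p1) ∨ (¬p3 ∧ p1)
= (p3 ∧ ¬p4 ∧ ¬p1) ∨ (p4 ∧ p3 ∧ p1) ∨ (¬p3 ∧ p1)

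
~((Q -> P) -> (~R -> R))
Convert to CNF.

~((Q -> P) -> (~R -> R))
= ~(~(Q -> P) | (~R -> R))   — eliminate ->
= ~(~(~Q | P) | (~R -> R))   — eliminate ->
= ~(~(~Q | P) | ~~R | R)   — eliminate ->
= ~~(~Q | P) & ~~~R & ~R   — De Morgan
= (~Q | P) & ~~~R & ~R   — double negation
= (~Q | P) & ~R & ~R   — double negation
= (~Q | P) & ~R   — simplify

(~Q | P) & ~R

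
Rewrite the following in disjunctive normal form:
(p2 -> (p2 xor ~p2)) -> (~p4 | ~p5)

~p4 | ~p5

(p2 -> (p2 xor ~p2)) -> (~p4 | ~p5)
≡ ~(p2 -> (p2 xor ~p2)) | ~p4 | ~p5   [eliminate ->]
≡ ~(~p2 | (p2 xor ~p2)) | ~p4 | ~p5   [eliminate ->]
≡ ~(~p2 | (p2 & ~~p2) | (~p2 & ~p2)) | ~p4 | ~p5   [expand xor]
≡ (~~p2 & ~(p2 & ~~p2) & ~(~p2 & ~p2)) | ~p4 | ~p5   [De Morgan]
≡ (p2 & ~(p2 & ~~p2) & ~(~p2 & ~p2)) | ~p4 | ~p5   [double negation]
≡ (p2 & (~p2 | ~~~p2) & ~(~p2 & ~p2)) | ~p4 | ~p5   [De Morgan]
≡ (p2 & (~p2 | ~p2) & ~(~p2 & ~p2)) | ~p4 | ~p5   [double negation]
≡ (p2 & (~p2 | ~p2) & (~~p2 | ~~p2)) | ~p4 | ~p5   [De Morgan]
≡ (p2 & (~p2 | ~p2) & (p2 | ~~p2)) | ~p4 | ~p5   [double negation]
≡ (p2 & (~p2 | ~p2) & (p2 | p2)) | ~p4 | ~p5   [double negation]
≡ (p2 & ~p2 & p2) | (p2 & ~p2 & p2) | (p2 & ~p2 & p2) | (p2 & ~p2 & p2) | ~p4 | ~p5   [distribute & over |]
≡ ~p4 | ~p5   [simplify]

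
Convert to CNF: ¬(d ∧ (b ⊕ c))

(¬d ∨ ¬b ∨ c) ∧ (¬d ∨ ¬c ∨ b)

¬(d ∧ (b ⊕ c))
≡ ¬(d ∧ (b ∨ c) ∧ ¬(b ∧ c))   (expand ⊕)
≡ ¬d ∨ ¬(b ∨ c) ∨ ¬¬(b ∧ c)   (De Morgan)
≡ ¬d ∨ (¬b ∧ ¬c) ∨ ¬¬(b ∧ c)   (De Morgan)
≡ ¬d ∨ (¬b ∧ ¬c) ∨ (b ∧ c)   (double negation)
≡ (¬d ∨ ¬b ∨ b) ∧ (¬d ∨ ¬b ∨ c) ∧ (¬d ∨ ¬c ∨ b) ∧ (¬d ∨ ¬c ∨ c)   (distribute ∨ over ∧)
≡ (¬d ∨ ¬b ∨ c) ∧ (¬d ∨ ¬c ∨ b)   (simplify)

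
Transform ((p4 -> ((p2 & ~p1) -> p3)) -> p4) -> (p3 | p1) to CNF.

~p4 | p3 | p1

((p4 -> ((p2 & ~p1) -> p3)) -> p4) -> (p3 | p1)
⇔ ~((p4 -> ((p2 & ~p1) -> p3)) -> p4) | p3 | p1   — eliminate ->
⇔ ~(~(p4 -> ((p2 & ~p1) -> p3)) | p4) | p3 | p1   — eliminate ->
⇔ ~(~(~p4 | ((p2 & ~p1) -> p3)) | p4) | p3 | p1   — eliminate ->
⇔ ~(~(~p4 | ~(p2 & ~p1) | p3) | p4) | p3 | p1   — eliminate ->
⇔ (~~(~p4 | ~(p2 & ~p1) | p3) & ~p4) | p3 | p1   — De Morgan
⇔ ((~p4 | ~(p2 & ~p1) | p3) & ~p4) | p3 | p1   — double negation
⇔ ((~p4 | ~p2 | ~~p1 | p3) & ~p4) | p3 | p1   — De Morgan
⇔ ((~p4 | ~p2 | p1 | p3) & ~p4) | p3 | p1   — double negation
⇔ (~p4 | ~p2 | p1 | p3 | p3 | p1) & (~p4 | p3 | p1)   — distribute | over &
⇔ ~p4 | p3 | p1   — simplify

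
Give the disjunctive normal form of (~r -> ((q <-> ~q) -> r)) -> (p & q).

p & q

(~r -> ((q <-> ~q) -> r)) -> (p & q)
≡ ~(~r -> ((q <-> ~q) -> r)) | (p & q)   [eliminate ->]
≡ ~(~~r | ((q <-> ~q) -> r)) | (p & q)   [eliminate ->]
≡ ~(~~r | ~(q <-> ~q) | r) | (p & q)   [eliminate ->]
≡ ~(~~r | ~((q -> ~q) & (~q -> q)) | r) | (p & q)   [eliminate <->]
≡ ~(~~r | ~((~q | ~q) & (~q -> q)) | r) | (p & q)   [eliminate ->]
≡ ~(~~r | ~((~q | ~q) & (~~q | q)) | r) | (p & q)   [eliminate ->]
≡ (~~~r & ~~((~q | ~q) & (~~q | q)) & ~r) | (p & q)   [De Morgan]
≡ (~r & ~~((~q | ~q) & (~~q | q)) & ~r) | (p & q)   [double negation]
≡ (~r & (~q | ~q) & (~~q | q) & ~r) | (p & q)   [double negation]
≡ (~r & (~q | ~q) & (q | q) & ~r) | (p & q)   [double negation]
≡ (~r & ~q & q & ~r) | (~r & ~q & q & ~r) | (~r & ~q & q & ~r) | (~r & ~q & q & ~r) | (p & q)   [distribute & over |]
≡ p & q   [simplify]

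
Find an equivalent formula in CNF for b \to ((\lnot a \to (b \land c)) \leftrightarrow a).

b \to ((\lnot a \to (b \land c)) \leftrightarrow a)
≡ \lnot b \lor ((\lnot a \to (b \land c)) \leftrightarrow a)   — eliminate \to
≡ \lnot b \lor (((\lnot a \to (b \land c)) \to a) \land (a \to (\lnot a \to (b \land c))))   — eliminate \leftrightarrow
≡ \lnot b \lor ((\lnot (\lnot a \to (b \land c)) \lor a) \land (a \to (\lnot a \to (b \land c))))   — eliminate \to
≡ \lnot b \lor ((\lnot (\lnot \lnot a \lor (b \land c)) \lor a) \land (a \to (\lnot a \to (b \land c))))   — eliminate \to
≡ \lnot b \lor ((\lnot (\lnot \lnot a \lor (b \land c)) \lor a) \land (\lnot a \lor (\lnot a \to (b \land c))))   — eliminate \to
≡ \lnot b \lor ((\lnot (\lnot \lnot a \lor (b \land c)) \lor a) \land (\lnot a \lor \lnot \lnot a \lor (b \land c)))   — eliminate \to
≡ \lnot b \lor (((\lnot \lnot \lnot a \land \lnot (b \land c)) \lor a) \land (\lnot a \lor \lnot \lnot a \lor (b \land c)))   — De Morgan
≡ \lnot b \lor (((\lnot a \land \lnot (b \land c)) \lor a) \land (\lnot a \lor \lnot \lnot a \lor (b \land c)))   — double negation
≡ \lnot b \lor (((\lnot a \land (\lnot b \lor \lnot c)) \lor a) \land (\lnot a \lor \lnot \lnot a \lor (b \land c)))   — De Morgan
≡ \lnot b \lor (((\lnot a \land (\lnot b \lor \lnot c)) \lor a) \land (\lnot a \lor a \lor (b \land c)))   — double negation
≡ (\lnot b \lor \lnot a \lor a) \land (\lnot b \lor \lnot b \lor \lnot c \lor a) \land (\lnot b \lor \lnot a \lor a \lor b) \land (\lnot b \lor \lnot a \lor a \lor c)   — distribute \lor over \land
≡ \lnot b \lor \lnot c \lor a   — simplify

\lnot b \lor \lnot c \lor a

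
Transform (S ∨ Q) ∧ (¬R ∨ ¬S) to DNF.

(S ∨ Q) ∧ (¬R ∨ ¬S)
≡ (S ∧ ¬R) ∨ (S ∧ ¬S) ∨ (Q ∧ ¬R) ∨ (Q ∧ ¬S)   [distribute ∧ over ∨]
≡ (S ∧ ¬R) ∨ (Q ∧ ¬R) ∨ (Q ∧ ¬S)   [simplify]

(S ∧ ¬R) ∨ (Q ∧ ¬R) ∨ (Q ∧ ¬S)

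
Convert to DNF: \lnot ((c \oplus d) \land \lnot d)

(\lnot c \land \lnot d) \lor d

\lnot ((c \oplus d) \land \lnot d)
= \lnot (((c \land \lnot d) \lor (\lnot c \land d)) \land \lnot d)   [expand \oplus]
= \lnot ((c \land \lnot d) \lor (\lnot c \land d)) \lor \lnot \lnot d   [De Morgan]
= (\lnot (c \land \lnot d) \land \lnot (\lnot c \land d)) \lor \lnot \lnot d   [De Morgan]
= ((\lnot c \lor \lnot \lnot d) \land \lnot (\lnot c \land d)) \lor \lnot \lnot d   [De Morgan]
= ((\lnot c \lor d) \land \lnot (\lnot c \land d)) \lor \lnot \lnot d   [double negation]
= ((\lnot c \lor d) \land (\lnot \lnot c \lor \lnot d)) \lor \lnot \lnot d   [De Morgan]
= ((\lnot c \lor d) \land (c \lor \lnot d)) \lor \lnot \lnot d   [double negation]
= ((\lnot c \lor d) \land (c \lor \lnot d)) \lor d   [double negation]
= (\lnot c \land c) \lor (\lnot c \land \lnot d) \lor (d \land c) \lor (d \land \lnot d) \lor d   [distribute \land over \lor]
= (\lnot c \land \lnot d) \lor d   [simplify]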